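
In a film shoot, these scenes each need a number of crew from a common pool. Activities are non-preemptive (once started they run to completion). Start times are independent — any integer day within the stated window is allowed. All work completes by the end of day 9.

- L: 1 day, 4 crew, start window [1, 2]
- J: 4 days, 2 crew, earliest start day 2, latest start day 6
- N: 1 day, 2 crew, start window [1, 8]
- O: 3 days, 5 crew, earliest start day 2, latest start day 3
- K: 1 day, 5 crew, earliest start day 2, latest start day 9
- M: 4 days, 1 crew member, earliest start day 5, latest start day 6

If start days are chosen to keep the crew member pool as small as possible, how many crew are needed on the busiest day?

Early-start (L@1, J@2, N@1, O@2, K@2, M@5) gives peak 12: d1:6  d2:12  d3:7  d4:7  d5:3  d6:1  d7:1  d8:1  d9:0.
Shift J→5, N→5, K→9.
Schedule L@1, J@5, N@5, O@2, K@9, M@5: d1:4  d2:5  d3:5  d4:5  d5:5  d6:3  d7:3  d8:3  d9:5 — peak 5.
Total crew member-days = 38 over 9 days ⇒ peak ≥ ⌈38/9⌉ = 5, so 5 is optimal.

5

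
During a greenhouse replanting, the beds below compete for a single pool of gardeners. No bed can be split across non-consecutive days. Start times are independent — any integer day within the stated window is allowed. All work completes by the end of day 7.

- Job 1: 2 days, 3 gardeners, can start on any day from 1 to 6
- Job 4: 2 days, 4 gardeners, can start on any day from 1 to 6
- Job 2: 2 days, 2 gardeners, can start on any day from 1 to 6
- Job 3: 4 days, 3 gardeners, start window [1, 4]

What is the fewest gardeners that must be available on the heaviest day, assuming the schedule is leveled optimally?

6

Early-start (Job 1@1, Job 4@1, Job 2@1, Job 3@1) gives peak 12: d1:12  d2:12  d3:3  d4:3  d5:0  d6:0  d7:0.
Shift Job 4→5, Job 2→3.
Schedule Job 1@1, Job 4@5, Job 2@3, Job 3@1: d1:6  d2:6  d3:5  d4:5  d5:4  d6:4  d7:0 — peak 6.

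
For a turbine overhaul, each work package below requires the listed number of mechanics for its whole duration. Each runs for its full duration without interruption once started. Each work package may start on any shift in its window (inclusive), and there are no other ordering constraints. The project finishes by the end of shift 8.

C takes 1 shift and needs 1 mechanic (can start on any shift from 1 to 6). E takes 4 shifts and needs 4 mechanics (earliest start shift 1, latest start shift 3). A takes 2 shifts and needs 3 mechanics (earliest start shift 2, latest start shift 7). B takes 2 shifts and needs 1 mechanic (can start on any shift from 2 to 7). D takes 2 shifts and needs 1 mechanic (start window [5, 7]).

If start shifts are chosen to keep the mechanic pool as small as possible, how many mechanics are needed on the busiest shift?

4

Early-start (C@1, E@1, A@2, B@2, D@5) gives peak 8: s1:5  s2:8  s3:8  s4:4  s5:1  s6:1  s7:0  s8:0.
Shift C→5, A→5, B→6, D→7.
Schedule C@5, E@1, A@5, B@6, D@7: s1:4  s2:4  s3:4  s4:4  s5:4  s6:4  s7:2  s8:1 — peak 4.
Total mechanic-shifts = 27 over 8 shifts ⇒ peak ≥ ⌈27/8⌉ = 4, so 4 is optimal.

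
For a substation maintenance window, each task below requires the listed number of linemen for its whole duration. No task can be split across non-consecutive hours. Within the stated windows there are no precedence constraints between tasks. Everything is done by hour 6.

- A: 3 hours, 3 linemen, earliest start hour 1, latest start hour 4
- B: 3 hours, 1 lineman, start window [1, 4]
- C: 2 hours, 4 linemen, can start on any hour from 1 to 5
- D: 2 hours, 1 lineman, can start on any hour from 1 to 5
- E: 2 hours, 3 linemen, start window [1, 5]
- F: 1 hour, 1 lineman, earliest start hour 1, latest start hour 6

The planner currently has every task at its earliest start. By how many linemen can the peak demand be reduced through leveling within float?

7

Early-start peak: h1:13  h2:12  h3:4  h4:0  h5:0  h6:0 ⇒ 13.
Leveled (A@1, B@3, C@4, D@3, E@1, F@3): h1:6  h2:6  h3:6  h4:6  h5:5  h6:0 ⇒ 6.
Reduction 13 − 6 = 7.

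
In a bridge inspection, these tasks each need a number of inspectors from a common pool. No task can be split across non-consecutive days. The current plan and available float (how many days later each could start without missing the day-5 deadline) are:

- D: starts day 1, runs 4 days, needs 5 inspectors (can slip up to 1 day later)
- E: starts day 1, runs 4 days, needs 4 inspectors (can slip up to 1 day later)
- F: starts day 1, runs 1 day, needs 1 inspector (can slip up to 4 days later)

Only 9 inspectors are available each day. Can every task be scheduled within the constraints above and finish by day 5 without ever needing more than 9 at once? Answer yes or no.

Schedule D@1, E@1, F@5: d1:9  d2:9  d3:9  d4:9  d5:1 — peak 9 ≤ 9.

yes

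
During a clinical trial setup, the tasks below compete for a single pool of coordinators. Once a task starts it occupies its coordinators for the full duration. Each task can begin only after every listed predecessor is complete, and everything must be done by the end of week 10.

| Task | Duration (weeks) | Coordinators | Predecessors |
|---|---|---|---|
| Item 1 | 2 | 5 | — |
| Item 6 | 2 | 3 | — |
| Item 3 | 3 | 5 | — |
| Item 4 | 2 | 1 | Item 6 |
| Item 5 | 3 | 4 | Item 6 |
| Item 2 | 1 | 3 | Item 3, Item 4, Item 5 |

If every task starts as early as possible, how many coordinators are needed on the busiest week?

13

Early-start schedule: Item 1@1, Item 6@1, Item 3@1, Item 4@3, Item 5@3, Item 2@6.
Load per week: week 1: 13, week 2: 13, week 3: 10, week 4: 5, week 5: 4, week 6: 3, week 7: 0, week 8: 0, week 9: 0, week 10: 0.
Peak is 13.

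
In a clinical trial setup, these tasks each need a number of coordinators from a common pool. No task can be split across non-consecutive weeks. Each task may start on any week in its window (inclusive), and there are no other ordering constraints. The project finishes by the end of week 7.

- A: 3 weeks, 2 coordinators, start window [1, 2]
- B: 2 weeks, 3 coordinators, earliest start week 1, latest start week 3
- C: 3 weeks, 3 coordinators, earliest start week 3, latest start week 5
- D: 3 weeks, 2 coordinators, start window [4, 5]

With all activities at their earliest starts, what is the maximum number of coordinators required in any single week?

5

Early-start schedule: A@1, B@1, C@3, D@4.
Load per week: week 1: 5, week 2: 5, week 3: 5, week 4: 5, week 5: 5, week 6: 2, week 7: 0.
Peak is 5.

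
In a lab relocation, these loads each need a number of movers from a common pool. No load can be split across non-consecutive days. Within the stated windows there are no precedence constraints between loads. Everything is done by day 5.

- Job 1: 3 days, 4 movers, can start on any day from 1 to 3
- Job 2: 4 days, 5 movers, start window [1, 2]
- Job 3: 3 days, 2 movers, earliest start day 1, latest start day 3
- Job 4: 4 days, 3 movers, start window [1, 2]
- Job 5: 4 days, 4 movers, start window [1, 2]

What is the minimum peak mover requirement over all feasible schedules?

18

Schedule Job 1@1, Job 2@1, Job 3@1, Job 4@1, Job 5@1: d1:18  d2:18  d3:18  d4:12  d5:0 — peak 18.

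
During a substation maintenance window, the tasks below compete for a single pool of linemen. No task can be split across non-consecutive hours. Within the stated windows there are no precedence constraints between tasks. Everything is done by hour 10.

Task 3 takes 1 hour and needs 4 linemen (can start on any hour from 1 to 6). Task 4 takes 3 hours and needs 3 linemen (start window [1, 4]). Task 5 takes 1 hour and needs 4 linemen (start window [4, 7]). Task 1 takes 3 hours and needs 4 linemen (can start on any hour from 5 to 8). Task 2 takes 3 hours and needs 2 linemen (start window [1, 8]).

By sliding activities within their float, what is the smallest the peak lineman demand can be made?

5

Early-start (Task 3@1, Task 4@1, Task 5@4, Task 1@5, Task 2@1) gives peak 9: h1:9  h2:5  h3:5  h4:4  h5:4  h6:4  h7:4  h8:0  h9:0  h10:0.
Shift Task 4→2, Task 5→5, Task 1→6, Task 2→2.
Schedule Task 3@1, Task 4@2, Task 5@5, Task 1@6, Task 2@2: h1:4  h2:5  h3:5  h4:5  h5:4  h6:4  h7:4  h8:4  h9:0  h10:0 — peak 5.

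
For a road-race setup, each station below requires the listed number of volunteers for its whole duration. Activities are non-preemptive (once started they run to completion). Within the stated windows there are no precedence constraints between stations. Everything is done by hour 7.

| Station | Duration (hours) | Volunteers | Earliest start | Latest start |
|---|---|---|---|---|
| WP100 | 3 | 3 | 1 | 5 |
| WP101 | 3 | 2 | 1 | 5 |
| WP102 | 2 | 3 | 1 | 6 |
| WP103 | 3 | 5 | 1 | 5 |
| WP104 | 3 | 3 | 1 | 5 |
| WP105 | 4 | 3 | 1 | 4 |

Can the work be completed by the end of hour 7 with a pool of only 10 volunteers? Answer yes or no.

Schedule WP100@1, WP101@1, WP102@4, WP103@1, WP104@4, WP105@4: h1:10  h2:10  h3:10  h4:9  h5:9  h6:6  h7:3 — peak 10 ≤ 10.

yes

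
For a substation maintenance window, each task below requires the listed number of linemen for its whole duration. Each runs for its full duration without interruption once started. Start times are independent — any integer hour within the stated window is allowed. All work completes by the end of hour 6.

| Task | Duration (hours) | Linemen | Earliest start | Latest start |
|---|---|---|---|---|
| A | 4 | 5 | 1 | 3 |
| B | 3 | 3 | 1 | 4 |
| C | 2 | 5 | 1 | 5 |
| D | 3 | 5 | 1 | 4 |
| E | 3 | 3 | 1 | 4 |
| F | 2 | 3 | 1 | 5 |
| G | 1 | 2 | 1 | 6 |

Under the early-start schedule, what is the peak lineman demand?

26

Early-start schedule: A@1, B@1, C@1, D@1, E@1, F@1, G@1.
Load per hour: hour 1: 26, hour 2: 24, hour 3: 16, hour 4: 5, hour 5: 0, hour 6: 0.
Peak is 26.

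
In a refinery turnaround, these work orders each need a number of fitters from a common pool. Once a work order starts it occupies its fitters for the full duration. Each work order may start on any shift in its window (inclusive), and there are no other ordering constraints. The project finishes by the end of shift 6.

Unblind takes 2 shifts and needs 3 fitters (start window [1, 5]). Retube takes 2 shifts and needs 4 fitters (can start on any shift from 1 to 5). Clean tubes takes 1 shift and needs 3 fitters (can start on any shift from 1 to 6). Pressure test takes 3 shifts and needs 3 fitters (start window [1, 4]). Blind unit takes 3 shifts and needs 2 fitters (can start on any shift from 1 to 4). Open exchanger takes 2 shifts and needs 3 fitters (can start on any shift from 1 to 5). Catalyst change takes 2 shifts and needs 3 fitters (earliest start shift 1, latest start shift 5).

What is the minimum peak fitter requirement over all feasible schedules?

Early-start (Unblind@1, Retube@1, Clean tubes@1, Pressure test@1, Blind unit@1, Open exchanger@1, Catalyst change@1) gives peak 21: s1:21  s2:18  s3:5  s4:0  s5:0  s6:0.
Shift Clean tubes→3, Pressure test→4, Blind unit→3, Open exchanger→3, Catalyst change→5.
Schedule Unblind@1, Retube@1, Clean tubes@3, Pressure test@4, Blind unit@3, Open exchanger@3, Catalyst change@5: s1:7  s2:7  s3:8  s4:8  s5:8  s6:6 — peak 8.
Total fitter-shifts = 44 over 6 shifts ⇒ peak ≥ ⌈44/6⌉ = 8, so 8 is optimal.

8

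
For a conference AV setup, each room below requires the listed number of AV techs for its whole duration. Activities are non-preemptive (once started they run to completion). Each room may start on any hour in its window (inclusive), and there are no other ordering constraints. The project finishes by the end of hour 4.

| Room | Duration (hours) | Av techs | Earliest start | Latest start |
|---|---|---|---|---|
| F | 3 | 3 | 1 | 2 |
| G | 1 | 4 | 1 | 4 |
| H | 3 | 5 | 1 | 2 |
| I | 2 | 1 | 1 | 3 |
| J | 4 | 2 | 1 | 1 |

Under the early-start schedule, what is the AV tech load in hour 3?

10

At early start, hour 3 has: F, H, J.
Demand: 3 + 5 + 2 = 10.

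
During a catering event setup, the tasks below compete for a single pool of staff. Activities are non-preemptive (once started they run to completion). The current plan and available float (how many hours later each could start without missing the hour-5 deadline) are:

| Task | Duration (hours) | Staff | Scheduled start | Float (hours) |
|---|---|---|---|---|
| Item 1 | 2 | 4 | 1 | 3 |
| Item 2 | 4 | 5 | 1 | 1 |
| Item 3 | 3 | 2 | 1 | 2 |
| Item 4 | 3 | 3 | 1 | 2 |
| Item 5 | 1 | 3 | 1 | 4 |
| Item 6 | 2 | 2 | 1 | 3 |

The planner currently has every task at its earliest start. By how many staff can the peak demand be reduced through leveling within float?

8

Early-start peak: h1:19  h2:16  h3:10  h4:5  h5:0 ⇒ 19.
Leveled (Item 1@1, Item 2@1, Item 3@1, Item 4@3, Item 5@5, Item 6@4): h1:11  h2:11  h3:10  h4:10  h5:8 ⇒ 11.
Reduction 19 − 11 = 8.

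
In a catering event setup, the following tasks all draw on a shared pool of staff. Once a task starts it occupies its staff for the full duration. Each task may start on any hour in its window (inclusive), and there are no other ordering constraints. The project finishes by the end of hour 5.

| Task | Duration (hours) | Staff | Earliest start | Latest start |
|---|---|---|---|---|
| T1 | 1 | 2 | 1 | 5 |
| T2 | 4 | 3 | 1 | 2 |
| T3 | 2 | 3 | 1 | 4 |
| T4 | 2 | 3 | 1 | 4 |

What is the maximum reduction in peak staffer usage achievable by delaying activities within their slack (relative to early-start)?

5

Early-start peak: h1:11  h2:9  h3:3  h4:3  h5:0 ⇒ 11.
Leveled (T1@1, T2@1, T3@2, T4@4): h1:5  h2:6  h3:6  h4:6  h5:3 ⇒ 6.
Reduction 11 − 6 = 5.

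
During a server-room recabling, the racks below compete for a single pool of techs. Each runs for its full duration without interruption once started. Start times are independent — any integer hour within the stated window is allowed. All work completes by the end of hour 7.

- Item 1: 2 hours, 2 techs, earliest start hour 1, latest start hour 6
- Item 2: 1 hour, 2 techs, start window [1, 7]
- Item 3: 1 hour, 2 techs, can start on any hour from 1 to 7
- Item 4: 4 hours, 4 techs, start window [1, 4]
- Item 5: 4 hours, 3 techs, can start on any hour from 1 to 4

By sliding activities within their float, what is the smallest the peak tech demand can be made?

Early-start (Item 1@1, Item 2@1, Item 3@1, Item 4@1, Item 5@1) gives peak 13: h1:13  h2:9  h3:7  h4:7  h5:0  h6:0  h7:0.
Shift Item 4→2, Item 5→3.
Schedule Item 1@1, Item 2@1, Item 3@1, Item 4@2, Item 5@3: h1:6  h2:6  h3:7  h4:7  h5:7  h6:3  h7:0 — peak 7.

7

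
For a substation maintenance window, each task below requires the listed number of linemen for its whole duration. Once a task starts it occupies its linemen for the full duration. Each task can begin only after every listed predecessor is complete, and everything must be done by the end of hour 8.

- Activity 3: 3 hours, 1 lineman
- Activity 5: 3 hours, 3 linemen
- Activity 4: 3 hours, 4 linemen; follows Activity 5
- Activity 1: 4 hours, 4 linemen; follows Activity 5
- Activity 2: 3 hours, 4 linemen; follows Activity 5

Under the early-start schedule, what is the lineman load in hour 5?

At early start, hour 5 has: Activity 4, Activity 1, Activity 2.
Demand: 4 + 4 + 4 = 12.

12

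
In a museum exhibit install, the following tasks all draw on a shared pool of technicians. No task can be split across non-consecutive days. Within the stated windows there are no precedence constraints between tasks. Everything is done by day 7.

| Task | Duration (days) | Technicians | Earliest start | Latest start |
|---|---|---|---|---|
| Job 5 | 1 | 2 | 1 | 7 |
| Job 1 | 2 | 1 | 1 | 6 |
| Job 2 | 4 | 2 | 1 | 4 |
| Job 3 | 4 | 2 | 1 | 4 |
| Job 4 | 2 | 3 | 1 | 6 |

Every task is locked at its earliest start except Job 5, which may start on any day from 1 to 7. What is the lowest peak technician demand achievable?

8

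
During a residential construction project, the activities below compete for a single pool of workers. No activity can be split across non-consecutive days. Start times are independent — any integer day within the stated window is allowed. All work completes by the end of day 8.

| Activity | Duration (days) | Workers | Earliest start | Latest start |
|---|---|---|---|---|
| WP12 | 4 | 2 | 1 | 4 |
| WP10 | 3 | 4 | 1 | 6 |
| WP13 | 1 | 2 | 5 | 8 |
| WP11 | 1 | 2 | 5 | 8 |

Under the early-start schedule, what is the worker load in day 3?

At early start, day 3 has: WP12, WP10.
Demand: 2 + 4 = 6.

6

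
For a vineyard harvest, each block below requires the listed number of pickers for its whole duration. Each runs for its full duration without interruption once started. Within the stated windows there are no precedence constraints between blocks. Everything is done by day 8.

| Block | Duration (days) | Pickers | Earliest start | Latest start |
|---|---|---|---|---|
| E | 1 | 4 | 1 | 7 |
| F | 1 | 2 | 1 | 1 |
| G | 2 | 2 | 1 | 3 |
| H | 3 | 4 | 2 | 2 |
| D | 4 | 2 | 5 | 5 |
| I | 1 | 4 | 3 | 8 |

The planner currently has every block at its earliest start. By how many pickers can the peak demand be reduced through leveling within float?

Early-start peak: d1:8  d2:6  d3:8  d4:4  d5:2  d6:2  d7:2  d8:2 ⇒ 8.
Leveled (E@1, F@1, G@2, H@2, D@5, I@5): d1:6  d2:6  d3:6  d4:4  d5:6  d6:2  d7:2  d8:2 ⇒ 6.
Reduction 8 − 6 = 2.

2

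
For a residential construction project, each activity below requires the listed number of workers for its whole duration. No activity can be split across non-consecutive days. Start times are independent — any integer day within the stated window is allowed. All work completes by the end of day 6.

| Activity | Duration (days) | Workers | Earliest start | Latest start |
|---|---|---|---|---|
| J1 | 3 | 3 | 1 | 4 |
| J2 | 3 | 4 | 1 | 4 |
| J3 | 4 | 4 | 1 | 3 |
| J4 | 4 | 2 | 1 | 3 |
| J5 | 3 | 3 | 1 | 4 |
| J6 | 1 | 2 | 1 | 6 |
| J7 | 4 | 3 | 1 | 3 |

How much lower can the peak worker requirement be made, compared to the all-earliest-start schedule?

Early-start peak: d1:21  d2:19  d3:19  d4:9  d5:0  d6:0 ⇒ 21.
Leveled (J1@1, J2@4, J3@1, J4@1, J5@1, J6@1, J7@2): d1:14  d2:15  d3:15  d4:13  d5:7  d6:4 ⇒ 15.
Reduction 21 − 15 = 6.

6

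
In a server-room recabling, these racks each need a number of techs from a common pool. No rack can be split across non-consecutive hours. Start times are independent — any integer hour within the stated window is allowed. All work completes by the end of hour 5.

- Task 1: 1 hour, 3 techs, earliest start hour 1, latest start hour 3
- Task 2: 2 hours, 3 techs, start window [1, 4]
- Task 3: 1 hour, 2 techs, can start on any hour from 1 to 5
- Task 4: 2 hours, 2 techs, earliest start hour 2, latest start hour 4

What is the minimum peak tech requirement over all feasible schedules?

4

Early-start (Task 1@1, Task 2@1, Task 3@1, Task 4@2) gives peak 8: h1:8  h2:5  h3:2  h4:0  h5:0.
Shift Task 2→2, Task 3→4, Task 4→4.
Schedule Task 1@1, Task 2@2, Task 3@4, Task 4@4: h1:3  h2:3  h3:3  h4:4  h5:2 — peak 4.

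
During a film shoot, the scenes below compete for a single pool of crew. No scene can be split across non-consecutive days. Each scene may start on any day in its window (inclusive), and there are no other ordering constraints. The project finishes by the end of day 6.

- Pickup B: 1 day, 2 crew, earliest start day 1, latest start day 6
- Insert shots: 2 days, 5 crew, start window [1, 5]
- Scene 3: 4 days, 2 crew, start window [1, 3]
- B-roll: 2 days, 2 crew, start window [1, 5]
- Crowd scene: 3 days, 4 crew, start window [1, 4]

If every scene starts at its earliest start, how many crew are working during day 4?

2

At early start, day 4 has: Scene 3.
Demand: 2 = 2.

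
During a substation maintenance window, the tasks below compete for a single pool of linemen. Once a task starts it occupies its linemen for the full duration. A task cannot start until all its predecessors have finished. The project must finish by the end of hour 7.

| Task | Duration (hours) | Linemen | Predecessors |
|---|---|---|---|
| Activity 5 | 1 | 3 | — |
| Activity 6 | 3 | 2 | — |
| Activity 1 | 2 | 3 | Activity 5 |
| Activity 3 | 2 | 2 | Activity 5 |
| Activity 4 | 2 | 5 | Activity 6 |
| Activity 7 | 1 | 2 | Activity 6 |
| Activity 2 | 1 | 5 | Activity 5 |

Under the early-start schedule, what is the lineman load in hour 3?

At early start, hour 3 has: Activity 6, Activity 1, Activity 3.
Demand: 2 + 3 + 2 = 7.

7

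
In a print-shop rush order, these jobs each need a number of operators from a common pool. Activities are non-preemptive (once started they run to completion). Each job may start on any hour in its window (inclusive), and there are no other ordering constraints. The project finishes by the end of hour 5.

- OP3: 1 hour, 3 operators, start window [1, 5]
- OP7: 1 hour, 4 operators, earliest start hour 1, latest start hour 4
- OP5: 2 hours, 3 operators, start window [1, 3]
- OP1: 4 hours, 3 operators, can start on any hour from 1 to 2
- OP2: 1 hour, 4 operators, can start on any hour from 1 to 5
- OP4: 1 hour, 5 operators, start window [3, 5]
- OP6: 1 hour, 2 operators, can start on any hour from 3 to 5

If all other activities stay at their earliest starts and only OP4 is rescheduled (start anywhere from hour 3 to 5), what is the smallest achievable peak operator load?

17

OP4@3: h1:17  h2:6  h3:10  h4:3  h5:0 → peak 17
OP4@4: h1:17  h2:6  h3:5  h4:8  h5:0 → peak 17
OP4@5: h1:17  h2:6  h3:5  h4:3  h5:5 → peak 17
Best is OP4@3, peak 17.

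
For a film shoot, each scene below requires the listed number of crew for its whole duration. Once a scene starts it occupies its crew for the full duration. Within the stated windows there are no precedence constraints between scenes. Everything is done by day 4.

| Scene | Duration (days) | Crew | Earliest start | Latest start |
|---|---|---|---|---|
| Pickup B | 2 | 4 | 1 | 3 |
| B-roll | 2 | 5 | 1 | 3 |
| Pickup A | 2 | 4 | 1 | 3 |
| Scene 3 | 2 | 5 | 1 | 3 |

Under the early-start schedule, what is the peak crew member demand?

18

Early-start schedule: Pickup B@1, B-roll@1, Pickup A@1, Scene 3@1.
Load per day: day 1: 18, day 2: 18, day 3: 0, day 4: 0.
Peak is 18.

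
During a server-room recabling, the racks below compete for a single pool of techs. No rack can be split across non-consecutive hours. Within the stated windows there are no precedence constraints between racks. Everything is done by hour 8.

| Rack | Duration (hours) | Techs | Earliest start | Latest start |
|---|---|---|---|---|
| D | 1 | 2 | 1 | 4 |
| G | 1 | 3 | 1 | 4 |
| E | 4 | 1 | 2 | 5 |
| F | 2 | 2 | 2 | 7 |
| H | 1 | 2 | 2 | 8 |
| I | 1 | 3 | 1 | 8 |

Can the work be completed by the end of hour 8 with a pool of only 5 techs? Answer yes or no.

yes

Schedule D@1, G@2, E@3, F@3, H@5, I@7: h1:2  h2:3  h3:3  h4:3  h5:3  h6:1  h7:3  h8:0 — peak 3 ≤ 5.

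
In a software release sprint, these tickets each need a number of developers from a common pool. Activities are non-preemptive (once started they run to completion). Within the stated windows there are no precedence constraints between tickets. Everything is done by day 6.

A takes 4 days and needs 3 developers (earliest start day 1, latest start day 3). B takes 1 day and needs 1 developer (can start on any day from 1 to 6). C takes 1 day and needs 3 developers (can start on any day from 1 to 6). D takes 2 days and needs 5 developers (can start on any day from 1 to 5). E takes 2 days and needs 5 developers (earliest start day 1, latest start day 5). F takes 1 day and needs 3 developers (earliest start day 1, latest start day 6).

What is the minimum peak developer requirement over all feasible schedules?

8

Early-start (A@1, B@1, C@1, D@1, E@1, F@1) gives peak 20: d1:20  d2:13  d3:3  d4:3  d5:0  d6:0.
Shift D→2, E→4, F→5.
Schedule A@1, B@1, C@1, D@2, E@4, F@5: d1:7  d2:8  d3:8  d4:8  d5:8  d6:0 — peak 8.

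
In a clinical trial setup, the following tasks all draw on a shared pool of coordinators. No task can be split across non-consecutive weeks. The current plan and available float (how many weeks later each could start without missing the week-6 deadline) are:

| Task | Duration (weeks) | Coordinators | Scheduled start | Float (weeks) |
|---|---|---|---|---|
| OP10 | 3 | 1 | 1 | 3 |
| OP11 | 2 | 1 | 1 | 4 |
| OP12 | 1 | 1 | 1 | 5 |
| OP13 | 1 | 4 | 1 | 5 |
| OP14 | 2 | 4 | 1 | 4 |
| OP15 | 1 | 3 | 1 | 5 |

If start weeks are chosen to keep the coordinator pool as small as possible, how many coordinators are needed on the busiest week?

4

Early-start (OP10@1, OP11@1, OP12@1, OP13@1, OP14@1, OP15@1) gives peak 14: w1:14  w2:6  w3:1  w4:0  w5:0  w6:0.
Shift OP13→4, OP14→5, OP15→3.
Schedule OP10@1, OP11@1, OP12@1, OP13@4, OP14@5, OP15@3: w1:3  w2:2  w3:4  w4:4  w5:4  w6:4 — peak 4.
Total coordinator-weeks = 21 over 6 weeks ⇒ peak ≥ ⌈21/6⌉ = 4, so 4 is optimal.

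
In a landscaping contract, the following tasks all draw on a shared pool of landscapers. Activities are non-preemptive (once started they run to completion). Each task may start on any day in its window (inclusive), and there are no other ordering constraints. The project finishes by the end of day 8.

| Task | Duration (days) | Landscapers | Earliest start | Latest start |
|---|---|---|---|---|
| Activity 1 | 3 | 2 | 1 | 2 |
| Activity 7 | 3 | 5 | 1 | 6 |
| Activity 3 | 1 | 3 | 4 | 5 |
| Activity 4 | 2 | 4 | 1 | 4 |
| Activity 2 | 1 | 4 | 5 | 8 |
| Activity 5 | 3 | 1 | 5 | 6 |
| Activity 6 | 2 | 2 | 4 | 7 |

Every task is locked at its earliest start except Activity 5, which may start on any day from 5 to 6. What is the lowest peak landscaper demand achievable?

Activity 5@5: d1:11  d2:11  d3:7  d4:5  d5:7  d6:1  d7:1  d8:0 → peak 11
Activity 5@6: d1:11  d2:11  d3:7  d4:5  d5:6  d6:1  d7:1  d8:1 → peak 11
Best is Activity 5@5, peak 11.

11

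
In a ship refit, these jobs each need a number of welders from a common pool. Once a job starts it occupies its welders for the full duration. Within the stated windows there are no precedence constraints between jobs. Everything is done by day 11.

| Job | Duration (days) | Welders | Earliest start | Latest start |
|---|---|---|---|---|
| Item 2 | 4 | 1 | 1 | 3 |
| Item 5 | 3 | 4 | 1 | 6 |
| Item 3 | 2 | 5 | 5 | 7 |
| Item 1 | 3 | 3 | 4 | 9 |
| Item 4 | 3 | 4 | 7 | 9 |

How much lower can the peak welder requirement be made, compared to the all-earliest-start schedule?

Early-start peak: d1:5  d2:5  d3:5  d4:4  d5:8  d6:8  d7:4  d8:4  d9:4  d10:0  d11:0 ⇒ 8.
Leveled (Item 2@1, Item 5@1, Item 3@7, Item 1@4, Item 4@9): d1:5  d2:5  d3:5  d4:4  d5:3  d6:3  d7:5  d8:5  d9:4  d10:4  d11:4 ⇒ 5.
Reduction 8 − 5 = 3.

3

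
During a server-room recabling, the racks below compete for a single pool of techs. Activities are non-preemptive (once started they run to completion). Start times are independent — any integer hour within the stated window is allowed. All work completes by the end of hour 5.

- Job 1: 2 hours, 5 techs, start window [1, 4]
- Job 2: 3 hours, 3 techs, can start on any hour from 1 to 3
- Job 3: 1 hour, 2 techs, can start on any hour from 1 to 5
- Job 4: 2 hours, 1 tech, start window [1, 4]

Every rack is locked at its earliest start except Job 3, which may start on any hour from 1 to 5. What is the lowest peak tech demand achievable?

9

Job 3@1: h1:11  h2:9  h3:3  h4:0  h5:0 → peak 11
Job 3@2: h1:9  h2:11  h3:3  h4:0  h5:0 → peak 11
Job 3@3: h1:9  h2:9  h3:5  h4:0  h5:0 → peak 9
Job 3@4: h1:9  h2:9  h3:3  h4:2  h5:0 → peak 9
Job 3@5: h1:9  h2:9  h3:3  h4:0  h5:2 → peak 9
Best is Job 3@3, peak 9.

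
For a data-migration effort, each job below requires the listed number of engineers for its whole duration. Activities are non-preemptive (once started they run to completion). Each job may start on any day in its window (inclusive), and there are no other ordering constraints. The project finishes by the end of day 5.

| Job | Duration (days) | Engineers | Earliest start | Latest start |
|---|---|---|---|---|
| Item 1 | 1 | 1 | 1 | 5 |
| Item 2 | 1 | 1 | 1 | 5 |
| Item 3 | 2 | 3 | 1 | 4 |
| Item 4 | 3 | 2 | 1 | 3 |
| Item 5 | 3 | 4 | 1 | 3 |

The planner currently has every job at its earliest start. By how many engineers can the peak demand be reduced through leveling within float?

5

Early-start peak: d1:11  d2:9  d3:6  d4:0  d5:0 ⇒ 11.
Leveled (Item 1@1, Item 2@1, Item 3@1, Item 4@2, Item 5@3): d1:5  d2:5  d3:6  d4:6  d5:4 ⇒ 6.
Reduction 11 − 6 = 5.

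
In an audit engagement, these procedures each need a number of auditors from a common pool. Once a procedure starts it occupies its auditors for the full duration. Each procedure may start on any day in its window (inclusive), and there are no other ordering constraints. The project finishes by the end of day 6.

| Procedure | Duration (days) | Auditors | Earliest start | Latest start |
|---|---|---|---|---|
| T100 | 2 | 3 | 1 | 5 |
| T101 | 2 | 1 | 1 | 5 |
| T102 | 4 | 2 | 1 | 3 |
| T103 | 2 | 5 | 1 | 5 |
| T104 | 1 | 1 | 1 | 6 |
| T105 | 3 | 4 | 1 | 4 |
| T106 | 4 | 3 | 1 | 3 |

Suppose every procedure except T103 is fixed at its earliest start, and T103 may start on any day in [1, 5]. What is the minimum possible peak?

T103@1: d1:19  d2:18  d3:9  d4:5  d5:0  d6:0 → peak 19
T103@2: d1:14  d2:18  d3:14  d4:5  d5:0  d6:0 → peak 18
T103@3: d1:14  d2:13  d3:14  d4:10  d5:0  d6:0 → peak 14
T103@4: d1:14  d2:13  d3:9  d4:10  d5:5  d6:0 → peak 14
T103@5: d1:14  d2:13  d3:9  d4:5  d5:5  d6:5 → peak 14
Best is T103@3, peak 14.

14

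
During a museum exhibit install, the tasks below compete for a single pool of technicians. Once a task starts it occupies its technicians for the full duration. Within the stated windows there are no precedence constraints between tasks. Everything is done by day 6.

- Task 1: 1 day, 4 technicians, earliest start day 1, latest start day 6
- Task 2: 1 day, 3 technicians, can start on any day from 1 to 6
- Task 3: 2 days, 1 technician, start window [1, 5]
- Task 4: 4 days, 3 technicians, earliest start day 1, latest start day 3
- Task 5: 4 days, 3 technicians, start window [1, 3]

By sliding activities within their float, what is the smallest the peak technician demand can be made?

6

Early-start (Task 1@1, Task 2@1, Task 3@1, Task 4@1, Task 5@1) gives peak 14: d1:14  d2:7  d3:6  d4:6  d5:0  d6:0.
Shift Task 2→2, Task 4→3, Task 5→3.
Schedule Task 1@1, Task 2@2, Task 3@1, Task 4@3, Task 5@3: d1:5  d2:4  d3:6  d4:6  d5:6  d6:6 — peak 6.
Total technician-days = 33 over 6 days ⇒ peak ≥ ⌈33/6⌉ = 6, so 6 is optimal.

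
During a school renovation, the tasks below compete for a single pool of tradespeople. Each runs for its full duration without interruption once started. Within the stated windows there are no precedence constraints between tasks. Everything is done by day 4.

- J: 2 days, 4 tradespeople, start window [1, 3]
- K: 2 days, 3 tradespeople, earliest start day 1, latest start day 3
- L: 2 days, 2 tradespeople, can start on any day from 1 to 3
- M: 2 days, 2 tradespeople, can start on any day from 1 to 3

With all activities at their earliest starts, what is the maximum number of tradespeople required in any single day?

11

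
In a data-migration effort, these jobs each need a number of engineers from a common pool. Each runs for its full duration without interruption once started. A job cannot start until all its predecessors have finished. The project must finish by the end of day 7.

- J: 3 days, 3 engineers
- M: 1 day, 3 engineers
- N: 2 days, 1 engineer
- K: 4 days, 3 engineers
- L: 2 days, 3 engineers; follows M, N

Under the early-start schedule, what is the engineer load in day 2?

7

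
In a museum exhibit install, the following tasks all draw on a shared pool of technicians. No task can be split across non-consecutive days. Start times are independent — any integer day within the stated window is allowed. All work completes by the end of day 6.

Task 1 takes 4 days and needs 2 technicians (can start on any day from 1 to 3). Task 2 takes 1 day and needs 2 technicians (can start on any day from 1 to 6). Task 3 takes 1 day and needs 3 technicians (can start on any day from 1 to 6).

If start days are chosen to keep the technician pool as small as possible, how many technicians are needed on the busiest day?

3

Early-start (Task 1@1, Task 2@1, Task 3@1) gives peak 7: d1:7  d2:2  d3:2  d4:2  d5:0  d6:0.
Shift Task 2→5, Task 3→6.
Schedule Task 1@1, Task 2@5, Task 3@6: d1:2  d2:2  d3:2  d4:2  d5:2  d6:3 — peak 3.
Total technician-days = 13 over 6 days ⇒ peak ≥ ⌈13/6⌉ = 3, so 3 is optimal.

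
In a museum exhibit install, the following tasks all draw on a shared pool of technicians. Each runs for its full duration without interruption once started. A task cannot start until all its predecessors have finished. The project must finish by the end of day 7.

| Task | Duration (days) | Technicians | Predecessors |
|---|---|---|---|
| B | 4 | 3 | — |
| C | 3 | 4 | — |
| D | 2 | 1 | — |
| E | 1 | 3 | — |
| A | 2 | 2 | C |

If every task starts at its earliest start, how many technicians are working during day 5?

2

At early start, day 5 has: A.
Demand: 2 = 2.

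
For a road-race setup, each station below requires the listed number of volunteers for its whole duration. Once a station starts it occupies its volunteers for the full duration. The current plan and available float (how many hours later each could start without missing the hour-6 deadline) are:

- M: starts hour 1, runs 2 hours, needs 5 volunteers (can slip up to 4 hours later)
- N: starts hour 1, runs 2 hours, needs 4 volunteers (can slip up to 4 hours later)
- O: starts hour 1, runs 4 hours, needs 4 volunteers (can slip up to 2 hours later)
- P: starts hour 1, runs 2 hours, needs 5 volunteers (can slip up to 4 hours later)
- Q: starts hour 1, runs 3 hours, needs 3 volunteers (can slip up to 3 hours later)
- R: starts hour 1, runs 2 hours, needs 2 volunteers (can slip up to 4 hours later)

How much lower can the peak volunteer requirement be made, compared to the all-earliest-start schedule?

Early-start peak: h1:23  h2:23  h3:7  h4:4  h5:0  h6:0 ⇒ 23.
Leveled (M@1, N@3, O@1, P@5, Q@3, R@1): h1:11  h2:11  h3:11  h4:11  h5:8  h6:5 ⇒ 11.
Reduction 23 − 11 = 12.

12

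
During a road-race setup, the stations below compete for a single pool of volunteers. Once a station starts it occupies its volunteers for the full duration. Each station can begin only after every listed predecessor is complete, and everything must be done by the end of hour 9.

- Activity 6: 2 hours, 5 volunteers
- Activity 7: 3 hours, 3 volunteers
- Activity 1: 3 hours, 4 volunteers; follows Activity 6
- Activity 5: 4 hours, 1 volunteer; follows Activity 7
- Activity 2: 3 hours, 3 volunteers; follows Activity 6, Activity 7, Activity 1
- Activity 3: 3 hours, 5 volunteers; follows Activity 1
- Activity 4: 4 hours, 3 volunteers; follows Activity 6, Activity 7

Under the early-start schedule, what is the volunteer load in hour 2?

At early start, hour 2 has: Activity 6, Activity 7.
Demand: 5 + 3 = 8.

8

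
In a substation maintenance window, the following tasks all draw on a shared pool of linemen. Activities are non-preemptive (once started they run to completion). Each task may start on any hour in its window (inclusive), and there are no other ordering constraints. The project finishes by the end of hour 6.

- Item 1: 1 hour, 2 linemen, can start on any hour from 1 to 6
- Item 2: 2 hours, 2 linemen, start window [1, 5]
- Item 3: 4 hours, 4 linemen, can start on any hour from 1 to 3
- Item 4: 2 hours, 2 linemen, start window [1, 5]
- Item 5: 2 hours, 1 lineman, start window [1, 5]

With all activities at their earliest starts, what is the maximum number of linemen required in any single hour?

11

Early-start schedule: Item 1@1, Item 2@1, Item 3@1, Item 4@1, Item 5@1.
Load per hour: hour 1: 11, hour 2: 9, hour 3: 4, hour 4: 4, hour 5: 0, hour 6: 0.
Peak is 11.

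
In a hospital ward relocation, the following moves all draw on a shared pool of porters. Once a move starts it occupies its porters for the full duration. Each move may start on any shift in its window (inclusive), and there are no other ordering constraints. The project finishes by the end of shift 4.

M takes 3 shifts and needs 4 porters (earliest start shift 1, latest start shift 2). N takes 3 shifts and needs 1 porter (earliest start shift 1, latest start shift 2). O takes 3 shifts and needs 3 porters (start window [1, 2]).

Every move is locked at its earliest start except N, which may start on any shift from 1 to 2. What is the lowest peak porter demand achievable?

N@1: s1:8  s2:8  s3:8  s4:0 → peak 8
N@2: s1:7  s2:8  s3:8  s4:1 → peak 8
Best is N@1, peak 8.

8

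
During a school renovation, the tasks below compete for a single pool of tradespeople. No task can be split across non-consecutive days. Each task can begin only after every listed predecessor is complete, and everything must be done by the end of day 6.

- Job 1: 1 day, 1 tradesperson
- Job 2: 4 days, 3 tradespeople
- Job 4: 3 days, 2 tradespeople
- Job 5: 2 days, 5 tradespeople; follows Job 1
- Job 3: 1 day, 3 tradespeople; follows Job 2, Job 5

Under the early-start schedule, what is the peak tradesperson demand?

10

Early-start schedule: Job 1@1, Job 2@1, Job 4@1, Job 5@2, Job 3@5.
Load per day: day 1: 6, day 2: 10, day 3: 10, day 4: 3, day 5: 3, day 6: 0.
Peak is 10.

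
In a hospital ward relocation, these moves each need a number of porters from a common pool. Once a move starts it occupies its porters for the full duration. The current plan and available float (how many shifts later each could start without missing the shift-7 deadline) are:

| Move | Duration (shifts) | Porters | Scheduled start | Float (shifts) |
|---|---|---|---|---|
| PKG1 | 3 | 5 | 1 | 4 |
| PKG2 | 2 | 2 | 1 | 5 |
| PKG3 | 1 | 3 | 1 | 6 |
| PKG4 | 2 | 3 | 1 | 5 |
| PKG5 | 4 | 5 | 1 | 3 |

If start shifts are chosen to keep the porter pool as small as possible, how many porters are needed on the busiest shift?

8

Early-start (PKG1@1, PKG2@1, PKG3@1, PKG4@1, PKG5@1) gives peak 18: s1:18  s2:15  s3:10  s4:5  s5:0  s6:0  s7:0.
Shift PKG3→3, PKG4→4, PKG5→4.
Schedule PKG1@1, PKG2@1, PKG3@3, PKG4@4, PKG5@4: s1:7  s2:7  s3:8  s4:8  s5:8  s6:5  s7:5 — peak 8.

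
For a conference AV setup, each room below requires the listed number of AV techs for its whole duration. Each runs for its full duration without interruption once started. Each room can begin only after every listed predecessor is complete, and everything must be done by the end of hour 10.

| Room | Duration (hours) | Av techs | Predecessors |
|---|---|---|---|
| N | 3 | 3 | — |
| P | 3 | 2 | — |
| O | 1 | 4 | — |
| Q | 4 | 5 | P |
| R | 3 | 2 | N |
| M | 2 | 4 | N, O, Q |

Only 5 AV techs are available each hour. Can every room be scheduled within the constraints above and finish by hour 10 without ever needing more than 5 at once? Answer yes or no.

no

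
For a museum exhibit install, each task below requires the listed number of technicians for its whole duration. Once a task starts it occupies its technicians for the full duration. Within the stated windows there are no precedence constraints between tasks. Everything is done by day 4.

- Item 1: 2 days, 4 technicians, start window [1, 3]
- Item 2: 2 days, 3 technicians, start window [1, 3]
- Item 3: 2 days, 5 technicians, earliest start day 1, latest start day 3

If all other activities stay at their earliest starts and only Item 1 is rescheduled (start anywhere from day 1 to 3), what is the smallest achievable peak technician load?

Item 1@1: d1:12  d2:12  d3:0  d4:0 → peak 12
Item 1@2: d1:8  d2:12  d3:4  d4:0 → peak 12
Item 1@3: d1:8  d2:8  d3:4  d4:4 → peak 8
Best is Item 1@3, peak 8.

8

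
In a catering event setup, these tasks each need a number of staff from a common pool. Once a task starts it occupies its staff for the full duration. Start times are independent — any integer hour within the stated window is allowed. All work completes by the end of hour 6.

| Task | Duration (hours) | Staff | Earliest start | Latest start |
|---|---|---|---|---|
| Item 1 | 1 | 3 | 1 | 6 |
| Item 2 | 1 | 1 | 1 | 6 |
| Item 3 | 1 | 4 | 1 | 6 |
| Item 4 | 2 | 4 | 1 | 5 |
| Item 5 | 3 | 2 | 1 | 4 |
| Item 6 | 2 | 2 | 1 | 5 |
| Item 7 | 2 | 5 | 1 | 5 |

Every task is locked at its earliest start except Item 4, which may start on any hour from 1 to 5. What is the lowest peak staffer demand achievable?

Item 4@1: h1:21  h2:13  h3:2  h4:0  h5:0  h6:0 → peak 21
Item 4@2: h1:17  h2:13  h3:6  h4:0  h5:0  h6:0 → peak 17
Item 4@3: h1:17  h2:9  h3:6  h4:4  h5:0  h6:0 → peak 17
Item 4@4: h1:17  h2:9  h3:2  h4:4  h5:4  h6:0 → peak 17
Item 4@5: h1:17  h2:9  h3:2  h4:0  h5:4  h6:4 → peak 17
Best is Item 4@2, peak 17.

17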